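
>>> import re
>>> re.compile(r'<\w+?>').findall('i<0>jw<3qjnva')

['<0>']

`findall` yields the raw match text (1 of them) because the pattern has no groups.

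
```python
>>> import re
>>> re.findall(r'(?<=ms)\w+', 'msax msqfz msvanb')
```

['ax', 'qfz', 'vanb']

Lookahead/lookbehind check context without consuming it, so the matched span excludes the asserted characters.
Matches: at [2:4] → 'ax'; at [7:10] → 'qfz'; at [13:17] → 'vanb'.
`findall` yields the raw match text (3 of them) because the pattern has no groups.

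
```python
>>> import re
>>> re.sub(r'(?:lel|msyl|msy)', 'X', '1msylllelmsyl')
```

'1XlXX'

Alternation isn't longest-match — the leftmost alternative that fits at this position is chosen.
Every occurrence is swapped for 'X'.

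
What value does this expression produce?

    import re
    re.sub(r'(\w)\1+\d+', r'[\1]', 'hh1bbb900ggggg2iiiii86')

'[h][b][g][i]'

After group 1 captures some text, `\1` only succeeds where that same text appears again.
Matches: at [0:3] → 'hh1'; at [3:9] → 'bbb900'; at [9:15] → 'ggggg2'; at [15:22] → 'iiiii86'.
Each match is replaced using the text its own group 1 captured.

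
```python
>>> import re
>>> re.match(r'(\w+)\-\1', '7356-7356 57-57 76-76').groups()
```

After group 1 captures some text, `\1` only succeeds where that same text appears again.
With `match`, the pattern is implicitly anchored at the beginning.
The match spans [0:9] → '7356-7356'.
Captured: group 1 = '7356'.

('7356',)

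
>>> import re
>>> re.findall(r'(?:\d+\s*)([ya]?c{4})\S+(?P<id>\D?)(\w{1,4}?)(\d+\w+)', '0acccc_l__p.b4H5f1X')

[('acccc', '', 'f', '1X')]

Pattern: one or more of a digit, then zero or more of whitespace (non-capturing group); then optionally one of [ya], then exactly 4 of a literal 'c' (captured); then one or more of a non-whitespace character; then optionally a non-digit (captured as 'id'); then 1 to 4 of a word character (lazy) (captured); then one or more of a digit, then one or more of a word character (captured).
Scanning left to right: at [0:19] match '0acccc_l__p.b4H5f1X', groups = ('acccc', '', 'f', '1X').
Multiple groups make `findall` return tuples — one 4-tuple for the one match.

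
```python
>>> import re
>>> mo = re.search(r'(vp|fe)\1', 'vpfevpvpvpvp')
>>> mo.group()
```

'vpvp'

`\1` is not a pattern — it's the concrete string captured by group 1, re-applied verbatim.
The match spans [4:8] → 'vpvp'.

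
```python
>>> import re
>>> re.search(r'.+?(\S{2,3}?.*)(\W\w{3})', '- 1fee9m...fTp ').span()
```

The match spans [0:14] → '- 1fee9m...fTp'.

(0, 14)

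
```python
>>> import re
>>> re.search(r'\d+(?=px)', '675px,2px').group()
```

Because the assertion is zero-width, the text it checks is not consumed and won't appear in the result.
`re.search` scans for the first position where the pattern succeeds.
The match spans [0:3] → '675'.

'675'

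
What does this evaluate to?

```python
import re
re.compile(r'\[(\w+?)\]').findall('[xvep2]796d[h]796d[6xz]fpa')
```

['xvep2', 'h', '6xz']

Matches: at [0:7] match '[xvep2]', group 1 = 'xvep2'; at [11:14] match '[h]', group 1 = 'h'; at [18:23] match '[6xz]', group 1 = '6xz'.
Because there's exactly one group, `findall` drops the full match and keeps group 1 from each hit.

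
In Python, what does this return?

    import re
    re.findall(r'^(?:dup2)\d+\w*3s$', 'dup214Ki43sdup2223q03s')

['dup214Ki43sdup2223q03s']

This matches anchored at the start of the string; then the literal 'du', then the literal 'p2' (non-capturing group); then one or more of a digit, then zero or more of a word character, then the literal '3s'; then anchored at the end.
Matches: at [0:22] → 'dup214Ki43sdup2223q03s'.
`findall` yields the raw match text (1 of them) because the pattern has no groups.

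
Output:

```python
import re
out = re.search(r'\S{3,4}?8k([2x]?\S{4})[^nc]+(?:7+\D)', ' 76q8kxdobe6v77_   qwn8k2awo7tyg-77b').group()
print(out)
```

76q8kxdobe6v77_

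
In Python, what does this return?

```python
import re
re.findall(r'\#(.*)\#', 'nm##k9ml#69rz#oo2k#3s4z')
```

['#k9ml#69rz#oo2k']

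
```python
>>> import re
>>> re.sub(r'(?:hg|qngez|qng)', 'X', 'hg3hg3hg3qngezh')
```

Alternation isn't longest-match — the leftmost alternative that fits at this position is chosen.
`sub` substitutes 'X' at each match site.

'X3X3X3Xh'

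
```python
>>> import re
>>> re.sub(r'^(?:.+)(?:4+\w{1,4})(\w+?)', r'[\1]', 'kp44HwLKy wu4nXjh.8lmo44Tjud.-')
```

Each match is replaced using the text its own group 1 captured.

'[d].-'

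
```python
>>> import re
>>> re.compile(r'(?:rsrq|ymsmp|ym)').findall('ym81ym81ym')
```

['ym', 'ym', 'ym']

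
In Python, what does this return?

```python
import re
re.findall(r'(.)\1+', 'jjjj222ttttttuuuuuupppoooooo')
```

`\1` has to match the exact text group 1 already captured.
Walking the string: at [0:4] match 'jjjj', group 1 = 'j'; at [4:7] match '222', group 1 = '2'; at [7:13] match 'tttttt', group 1 = 't'; at [13:19] match 'uuuuuu', group 1 = 'u'; at [19:22] match 'ppp', group 1 = 'p'; ….
`findall` collects group 1 from each match (6 total).

['j', '2', 't', 'u', 'p', 'o']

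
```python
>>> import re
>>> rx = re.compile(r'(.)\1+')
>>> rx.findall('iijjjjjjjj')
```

['i', 'j']

`\1` is not a pattern — it's the concrete string captured by group 1, re-applied verbatim.
Because there's exactly one group, `findall` drops the full match and keeps group 1 from each hit.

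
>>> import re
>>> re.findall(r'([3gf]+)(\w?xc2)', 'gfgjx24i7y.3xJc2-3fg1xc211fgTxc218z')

[('3fg', '1xc2'), ('fg', 'Txc2')]

With 2 capturing groups, `findall` returns a 2-tuple per match.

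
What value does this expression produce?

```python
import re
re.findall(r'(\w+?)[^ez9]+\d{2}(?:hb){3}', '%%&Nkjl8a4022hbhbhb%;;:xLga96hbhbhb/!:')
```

Pattern: one or more of a word character (lazy) (captured); then one or more of any character except [ez9], then exactly 2 of a digit, then the literal 'hb' repeated 3 times.
Because the quantifier is non-greedy, it stops expanding at the earliest point where the rest of the pattern can succeed.
Matches: at [3:35] match 'Nkjl8a4022hbhbhb%;;:xLga96hbhbhb', group 1 = 'N'.
With a single group, `findall` returns only what that group captured — 1 item.

['N']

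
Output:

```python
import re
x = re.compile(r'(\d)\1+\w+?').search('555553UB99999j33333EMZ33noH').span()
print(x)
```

After group 1 captures some text, `\1` only succeeds where that same text appears again.
Unlike `match`, `search` isn't anchored — it looks for the pattern anywhere in the string.
The match spans [0:6] → '555553'.
Captured: group 1 = '5'.

(0, 6)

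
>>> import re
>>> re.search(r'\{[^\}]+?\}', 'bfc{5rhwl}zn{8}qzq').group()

The match spans [3:10] → '{5rhwl}'.

'{5rhwl}'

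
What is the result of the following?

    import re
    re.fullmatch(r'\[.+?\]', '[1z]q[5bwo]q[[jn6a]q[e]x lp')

None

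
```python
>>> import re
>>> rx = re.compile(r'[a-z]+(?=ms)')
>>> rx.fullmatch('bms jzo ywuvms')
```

Lookahead/lookbehind check context without consuming it, so the matched span excludes the asserted characters.
For `fullmatch`, every character of the input must be accounted for by the pattern.
Here there's no way to consume every character, so the call returns None.

None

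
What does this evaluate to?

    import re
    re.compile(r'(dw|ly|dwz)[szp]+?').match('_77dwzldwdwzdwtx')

`re.match` won't scan ahead — the pattern has to work from the very first character.
Here the pattern fails at index 0, so the call returns None.

None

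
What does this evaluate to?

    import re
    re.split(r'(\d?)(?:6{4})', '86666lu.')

['', '8', 'lu.']

This matches optionally a digit (captured); then exactly 4 of a literal '6' (non-capturing group).
Matches to split on: at [0:5] → '86666'.
With a capturing group present, the delimiter's captured portion is kept in the result list.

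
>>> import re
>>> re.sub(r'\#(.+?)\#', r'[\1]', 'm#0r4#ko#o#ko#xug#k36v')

'm[0r4]ko[o]ko[xug]k36v'

Matches: at [1:6] → '#0r4#'; at [8:11] → '#o#'; at [13:18] → '#xug#'.
`\1` in the replacement pulls in group 1's text for each match.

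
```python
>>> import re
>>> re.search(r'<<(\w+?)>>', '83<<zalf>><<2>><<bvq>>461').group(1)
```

'zalf'

`search` walks the string left to right and returns the first match it finds.
The match spans [2:10] → '<<zalf>>'.
Captured: group 1 = 'zalf'.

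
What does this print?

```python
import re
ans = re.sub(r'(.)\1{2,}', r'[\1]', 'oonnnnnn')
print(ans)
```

oo[n]

`\1` has to match the exact text group 1 already captured.
Each match is replaced using the text its own group 1 captured.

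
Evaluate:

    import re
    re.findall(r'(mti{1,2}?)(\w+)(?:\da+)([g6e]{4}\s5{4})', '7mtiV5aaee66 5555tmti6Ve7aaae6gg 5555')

This matches the literal 'mt', then 1 to 2 of the literal 'i' (lazy) (captured); then one or more of a word character (captured); then a digit, then one or more of a literal 'a' (non-capturing group); then exactly 4 of one of [g6e], then whitespace, then exactly 4 of the literal '5' (captured).
Walking the string: at [1:17] match 'mtiV5aaee66 5555', groups = ('mti', 'V', 'ee66 5555'); at [18:37] match 'mti6Ve7aaae6gg 5555', groups = ('mti', '6Ve', 'e6gg 5555').
With 3 capturing groups, `findall` returns a 3-tuple per match.

[('mti', 'V', 'ee66 5555'), ('mti', '6Ve', 'e6gg 5555')]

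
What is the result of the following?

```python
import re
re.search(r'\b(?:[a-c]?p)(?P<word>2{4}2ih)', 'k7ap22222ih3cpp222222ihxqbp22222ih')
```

None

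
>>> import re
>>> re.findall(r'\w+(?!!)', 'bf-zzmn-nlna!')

The negative lookahead/lookbehind blocks any match where the forbidden context is present.
Matches: at [0:2] → 'bf'; at [3:7] → 'zzmn'; at [8:11] → 'nln'.
Since nothing is captured, `findall` lists the 3 matched substrings directly.

['bf', 'zzmn', 'nln']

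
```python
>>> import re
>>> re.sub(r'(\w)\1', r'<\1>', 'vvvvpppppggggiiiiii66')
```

`\1` is not a pattern — it's the concrete string captured by group 1, re-applied verbatim.
`\1` in the replacement pulls in group 1's text for each match.

'<v><v><p><p>p<g><g><i><i><i><6>'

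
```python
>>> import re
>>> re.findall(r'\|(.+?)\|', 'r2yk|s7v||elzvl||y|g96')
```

One capturing group, so `findall` returns just the captured substring from each match — 3 in all.

['s7v', 'elzvl', 'y']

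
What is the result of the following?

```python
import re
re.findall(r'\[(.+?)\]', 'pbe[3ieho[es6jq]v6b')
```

['3ieho[es6jq']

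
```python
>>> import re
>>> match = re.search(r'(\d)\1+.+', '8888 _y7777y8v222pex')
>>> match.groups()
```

The match spans [0:20] → '8888 _y7777y8v222pex'.
Captured: group 1 = '8'.

('8',)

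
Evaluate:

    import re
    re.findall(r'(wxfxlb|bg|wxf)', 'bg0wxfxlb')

['bg', 'wxfxlb']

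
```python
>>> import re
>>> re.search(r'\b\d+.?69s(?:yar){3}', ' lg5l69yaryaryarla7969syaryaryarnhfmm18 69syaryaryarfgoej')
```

None

Pattern: a word boundary (`\b`, zero-width); then one or more of a digit; then optionally any character, then the literal '69s', then the literal 'yar' repeated 3 times.
`search` walks the string left to right and returns the first match it finds.
Here nothing in the string fits, so the call returns None.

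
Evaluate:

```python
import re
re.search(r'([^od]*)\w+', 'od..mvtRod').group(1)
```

''

The match spans [0:2] → 'od'.
Captured: group 1 = ''.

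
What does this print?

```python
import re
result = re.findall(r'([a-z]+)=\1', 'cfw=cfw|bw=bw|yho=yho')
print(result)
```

A backreference is literal: `\1` must see the identical characters the first group matched.
`findall` collects group 1 from each match (3 total).

['cfw', 'bw', 'yho']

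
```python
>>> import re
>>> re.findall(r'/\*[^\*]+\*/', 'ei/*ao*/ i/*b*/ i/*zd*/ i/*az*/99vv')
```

Matches: at [2:8] → '/*ao*/'; at [10:15] → '/*b*/'; at [17:23] → '/*zd*/'; at [25:31] → '/*az*/'.
No capturing groups, so `findall` returns the 4 full match strings.

['/*ao*/', '/*b*/', '/*zd*/', '/*az*/']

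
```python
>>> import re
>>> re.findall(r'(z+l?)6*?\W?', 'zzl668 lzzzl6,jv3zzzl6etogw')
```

['zzl', 'zzzl', 'zzzl']

Pattern: one or more of the literal 'z', then optionally the literal 'l' (captured); then zero or more of the literal '6' (lazy), then optionally a non-word character.
Matches: at [0:3] match 'zzl', group 1 = 'zzl'; at [8:12] match 'zzzl', group 1 = 'zzzl'; at [17:21] match 'zzzl', group 1 = 'zzzl'.
Because there's exactly one group, `findall` drops the full match and keeps group 1 from each hit.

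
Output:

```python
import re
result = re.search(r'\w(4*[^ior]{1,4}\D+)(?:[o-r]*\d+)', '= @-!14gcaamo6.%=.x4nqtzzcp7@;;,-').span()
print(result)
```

(5, 14)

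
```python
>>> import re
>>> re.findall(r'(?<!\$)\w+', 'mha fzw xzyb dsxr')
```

['mha', 'fzw', 'xzyb', 'dsxr']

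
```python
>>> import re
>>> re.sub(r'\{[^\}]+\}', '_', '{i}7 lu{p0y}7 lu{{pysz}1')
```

'_7 lu_7 lu_1'

Each match is replaced by '_'.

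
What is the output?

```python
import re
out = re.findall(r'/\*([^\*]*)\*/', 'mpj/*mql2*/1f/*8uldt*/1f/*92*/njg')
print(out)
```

`findall` collects group 1 from each match (3 total).

['mql2', '8uldt', '92']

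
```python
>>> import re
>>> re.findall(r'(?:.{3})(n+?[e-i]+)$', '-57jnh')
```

Because there's exactly one group, `findall` drops the full match and keeps group 1 from the one hit.

['nh']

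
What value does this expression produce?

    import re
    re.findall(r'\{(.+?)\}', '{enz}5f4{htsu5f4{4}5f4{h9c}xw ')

['enz', 'htsu5f4{4', 'h9c']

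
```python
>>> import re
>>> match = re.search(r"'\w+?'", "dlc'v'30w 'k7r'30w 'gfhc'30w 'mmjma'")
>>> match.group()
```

`re.search` tries every starting position until one works.
The match spans [3:6] → "'v'".

"'v'"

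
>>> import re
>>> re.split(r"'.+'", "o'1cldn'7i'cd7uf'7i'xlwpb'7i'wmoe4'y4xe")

Matches to split on: at [1:35] → "'1cldn'7i'cd7uf'7i'xlwpb'7i'wmoe4'".
Each match becomes a cut point; 2 segments remain.

['o', 'y4xe']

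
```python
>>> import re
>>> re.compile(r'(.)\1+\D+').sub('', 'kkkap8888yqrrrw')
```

A backreference is literal: `\1` must see the identical characters the first group matched.
Matches: at [0:5] → 'kkkap'; at [5:15] → '8888yqrrrw'.
Every occurrence is swapped for ''.

''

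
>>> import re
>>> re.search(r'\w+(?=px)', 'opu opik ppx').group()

Because the assertion is zero-width, the text it checks is not consumed and won't appear in the result.
`search` walks the string left to right and returns the first match it finds.
The match spans [9:10] → 'p'.

'p'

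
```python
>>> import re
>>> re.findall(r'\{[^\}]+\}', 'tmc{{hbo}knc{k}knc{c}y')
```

['{{hbo}', '{k}', '{c}']

Scanning left to right: at [3:9] → '{{hbo}'; at [12:15] → '{k}'; at [18:21] → '{c}'.
`findall` yields the raw match text (3 of them) because the pattern has no groups.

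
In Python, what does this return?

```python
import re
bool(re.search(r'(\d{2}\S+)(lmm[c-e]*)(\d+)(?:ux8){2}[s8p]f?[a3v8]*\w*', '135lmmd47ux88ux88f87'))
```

False

The pattern matches exactly 2 of a digit, then one or more of a non-whitespace character (captured); then the literal 'lmm', then zero or more of a character in [c-e] (captured); then one or more of a digit (captured); then the literal 'ux8' repeated 2 times, then one of [s8p]; then optionally the literal 'f', then zero or more of one of [a3v8], then zero or more of a word character.
`search` walks the string left to right and returns the first match it finds.
Here nothing in the string fits, so the call returns None, and `bool(None)` is False.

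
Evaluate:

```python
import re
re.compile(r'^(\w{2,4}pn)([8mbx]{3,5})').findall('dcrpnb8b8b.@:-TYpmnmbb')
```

2 groups means the one result is a tuple of 2 captured strings — 1 here.

[('dcrpn', 'b8b8b')]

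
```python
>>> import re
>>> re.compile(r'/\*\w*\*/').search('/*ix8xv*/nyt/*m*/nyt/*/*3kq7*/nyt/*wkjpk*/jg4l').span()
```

(0, 9)

Unlike `match`, `search` isn't anchored — it looks for the pattern anywhere in the string.
The match spans [0:9] → '/*ix8xv*/'.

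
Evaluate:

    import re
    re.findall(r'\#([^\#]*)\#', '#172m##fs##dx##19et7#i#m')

Scanning left to right: at [0:6] match '#172m#', group 1 = '172m'; at [6:10] match '#fs#', group 1 = 'fs'; at [10:14] match '#dx#', group 1 = 'dx'; at [14:21] match '#19et7#', group 1 = '19et7'.
`findall` collects group 1 from each match (4 total).

['172m', 'fs', 'dx', '19et7']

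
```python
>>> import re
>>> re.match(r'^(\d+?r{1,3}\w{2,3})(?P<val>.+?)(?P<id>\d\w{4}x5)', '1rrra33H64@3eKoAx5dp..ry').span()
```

`match` is anchored at position 0; if the pattern doesn't fit there, it returns None.
The match spans [0:18] → '1rrra33H64@3eKoAx5'.

(0, 18)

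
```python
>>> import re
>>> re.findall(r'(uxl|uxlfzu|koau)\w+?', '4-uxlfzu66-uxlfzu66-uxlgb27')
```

Alternation tries branches left to right and keeps the first one that lets the overall match succeed at that position.
With a single group, `findall` returns only what that group captured — 3 items.

['uxl', 'uxl', 'uxl']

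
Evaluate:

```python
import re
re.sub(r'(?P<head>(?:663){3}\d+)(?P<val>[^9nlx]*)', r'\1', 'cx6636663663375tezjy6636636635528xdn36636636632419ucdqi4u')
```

'cx6636663663375tezjy6636636635528xdn36636636632419'

The pattern matches the literal '663' repeated 3 times, then one or more of a digit (captured as 'head'); then zero or more of any character except [9nlx] (captured as 'val').
Matches: at [20:33] → '6636636635528'; at [37:57] → '6636636632419ucdqi4u'.
The replacement refers to a captured group, so each match is rewritten using its own captured text.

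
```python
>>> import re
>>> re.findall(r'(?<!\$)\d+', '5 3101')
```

`(?!…)`/`(?<!…)` only lets a position through if the neighbouring text does NOT match; no characters are consumed.
Since nothing is captured, `findall` lists the 2 matched substrings directly.

['5', '3101']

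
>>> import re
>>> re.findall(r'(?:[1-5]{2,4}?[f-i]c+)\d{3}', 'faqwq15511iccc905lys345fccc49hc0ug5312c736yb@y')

Since nothing is captured, `findall` lists the 1 matched substring directly.

['5511iccc905']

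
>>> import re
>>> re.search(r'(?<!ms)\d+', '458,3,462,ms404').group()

The negative lookahead/lookbehind blocks any match where the forbidden context is present.
The match spans [0:3] → '458'.

'458'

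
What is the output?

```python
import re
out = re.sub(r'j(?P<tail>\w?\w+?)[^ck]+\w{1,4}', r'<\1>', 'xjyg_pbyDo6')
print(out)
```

x<yg>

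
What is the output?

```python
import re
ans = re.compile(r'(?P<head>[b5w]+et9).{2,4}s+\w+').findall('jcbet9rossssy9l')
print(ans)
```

Pattern: one or more of one of [b5w], then the literal 'et9' (captured as 'head'); then 2 to 4 of any character, then one or more of a literal 's'; then one or more of a word character.
Scanning left to right: at [2:15] match 'bet9rossssy9l', group 1 = 'bet9'.
One capturing group, so `findall` returns just the captured substring from the one match — 1 in all.

['bet9']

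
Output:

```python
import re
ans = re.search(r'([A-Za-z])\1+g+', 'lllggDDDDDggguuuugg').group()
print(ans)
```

lllgg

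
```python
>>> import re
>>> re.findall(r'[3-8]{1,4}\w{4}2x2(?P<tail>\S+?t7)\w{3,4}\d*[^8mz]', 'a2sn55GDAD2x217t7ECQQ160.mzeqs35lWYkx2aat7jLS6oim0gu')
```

['17t7']

A `+?`/`*?`/`{m,n}?` starts at its minimum and grows only as far as needed for what follows to match.
With a single group, `findall` returns only what that group captured — 1 item.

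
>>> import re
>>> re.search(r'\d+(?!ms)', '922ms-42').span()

A negative assertion filters positions out without eating any characters.
`re.search` tries every starting position until one works.
The match spans [0:2] → '92'.

(0, 2)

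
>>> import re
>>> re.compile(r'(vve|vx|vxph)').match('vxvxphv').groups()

('vx',)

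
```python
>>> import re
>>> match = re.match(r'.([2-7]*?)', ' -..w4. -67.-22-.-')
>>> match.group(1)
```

''

The match spans [0:1] → ' '.
Captured: group 1 = ''.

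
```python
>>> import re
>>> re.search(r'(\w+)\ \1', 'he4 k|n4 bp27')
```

None

`\1` has to match the exact text group 1 already captured.
`re.search` scans for the first position where the pattern succeeds.
Here the pattern never matches, so the call returns None.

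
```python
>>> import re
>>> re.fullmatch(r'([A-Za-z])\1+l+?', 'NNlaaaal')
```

None

`re.fullmatch` is like wrapping the pattern in `^…$` (in single-line mode).
Here the string isn't matched end-to-end, so the call returns None.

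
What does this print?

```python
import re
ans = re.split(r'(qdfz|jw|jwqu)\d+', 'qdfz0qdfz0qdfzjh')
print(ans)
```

`re.split` interleaves the captured-group text with the surrounding fragments.

['', 'qdfz', '', 'qdfz', 'qdfzjh']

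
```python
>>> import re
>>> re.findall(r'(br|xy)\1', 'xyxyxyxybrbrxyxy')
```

['xy', 'xy', 'br', 'xy']

A backreference is literal: `\1` must see the identical characters the first group matched.
With a single group, `findall` returns only what that group captured — 4 items.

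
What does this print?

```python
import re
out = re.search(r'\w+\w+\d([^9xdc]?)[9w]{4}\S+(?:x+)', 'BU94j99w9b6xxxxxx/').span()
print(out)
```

This matches one or more of a word character, then one or more of a word character, then a digit; then optionally any character except [9xdc] (captured); then exactly 4 of one of [9w]; then one or more of a non-whitespace character; then one or more of a literal 'x' (non-capturing group).
Unlike `match`, `search` isn't anchored — it looks for the pattern anywhere in the string.
The match spans [0:17] → 'BU94j99w9b6xxxxxx'.
Captured: group 1 = 'j'.

(0, 17)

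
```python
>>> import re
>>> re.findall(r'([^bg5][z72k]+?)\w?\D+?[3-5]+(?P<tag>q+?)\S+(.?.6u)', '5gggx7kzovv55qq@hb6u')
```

The pattern matches any character except [bg5], then one or more of one of [z72k] (lazy) (captured); then optionally a word character, then one or more of a non-digit (lazy), then one or more of a character in [3-5]; then one or more of a literal 'q' (lazy) (captured as 'tag'); then one or more of a non-whitespace character; then optionally any character, then any character, then the literal '6u' (captured).
The `?` after the quantifier makes it lazy — it takes as little as possible before letting the rest of the pattern try.
Walking the string: at [4:20] match 'x7kzovv55qq@hb6u', groups = ('x7', 'q', 'b6u').
With 3 capturing groups, `findall` returns a 3-tuple per match.

[('x7', 'q', 'b6u')]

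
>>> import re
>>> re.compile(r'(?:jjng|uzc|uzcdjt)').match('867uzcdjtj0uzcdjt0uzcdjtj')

None

`re.match` only tries the pattern at the start of the string.
Here position 0 doesn't satisfy it, so the call returns None.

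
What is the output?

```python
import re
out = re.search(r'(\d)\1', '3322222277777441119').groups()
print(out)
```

`\1` has to match the exact text group 1 already captured.
Unlike `match`, `search` isn't anchored — it looks for the pattern anywhere in the string.
The match spans [0:2] → '33'.
Captured: group 1 = '3'.

('3',)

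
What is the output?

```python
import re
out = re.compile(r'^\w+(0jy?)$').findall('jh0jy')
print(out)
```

['0jy']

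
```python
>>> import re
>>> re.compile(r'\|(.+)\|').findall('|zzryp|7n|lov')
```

['zzryp|7n']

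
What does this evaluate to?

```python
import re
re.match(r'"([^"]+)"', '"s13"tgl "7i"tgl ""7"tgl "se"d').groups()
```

('s13',)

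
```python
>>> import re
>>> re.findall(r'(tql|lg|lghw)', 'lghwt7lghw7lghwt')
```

['lg', 'lg', 'lg']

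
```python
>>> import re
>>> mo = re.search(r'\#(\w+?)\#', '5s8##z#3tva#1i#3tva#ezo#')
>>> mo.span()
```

(4, 7)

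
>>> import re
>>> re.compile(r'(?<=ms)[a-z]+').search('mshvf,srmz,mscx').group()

'hvf'

The lookaround is zero-width — it requires the adjacent text to match without consuming it, so the asserted text isn't part of the match.
The match spans [2:5] → 'hvf'.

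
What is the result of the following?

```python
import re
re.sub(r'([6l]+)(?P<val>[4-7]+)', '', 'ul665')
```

'u'

This matches one or more of one of [6l] (captured); then one or more of a character in [4-7] (captured as 'val').
Matches: at [1:5] → 'l665'.
`sub` substitutes '' at each match site.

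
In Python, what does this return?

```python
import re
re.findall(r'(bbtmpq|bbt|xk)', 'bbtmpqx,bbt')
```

Branches in `(...|...)` are attempted left-to-right; the first branch that allows the whole pattern to succeed is taken.
Walking the string: at [0:6] match 'bbtmpq', group 1 = 'bbtmpq'; at [8:11] match 'bbt', group 1 = 'bbt'.
With a single group, `findall` returns only what that group captured — 2 items.

['bbtmpq', 'bbt']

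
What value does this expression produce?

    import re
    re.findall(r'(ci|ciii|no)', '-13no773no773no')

`findall` collects group 1 from each match (3 total).

['no', 'no', 'no']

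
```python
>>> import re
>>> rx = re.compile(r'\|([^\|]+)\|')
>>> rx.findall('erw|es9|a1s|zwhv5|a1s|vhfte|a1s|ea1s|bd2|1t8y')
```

['es9', 'zwhv5', 'vhfte', 'ea1s']

With a single group, `findall` returns only what that group captured — 4 items.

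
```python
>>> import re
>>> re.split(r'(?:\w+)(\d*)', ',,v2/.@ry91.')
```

`re.split` interleaves the captured-group text with the surrounding fragments.

[',,', '', '/.@', '', '.']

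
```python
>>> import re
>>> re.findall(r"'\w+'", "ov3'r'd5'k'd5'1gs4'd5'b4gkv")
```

["'r'", "'k'", "'1gs4'"]

`findall` yields the raw match text (3 of them) because the pattern has no groups.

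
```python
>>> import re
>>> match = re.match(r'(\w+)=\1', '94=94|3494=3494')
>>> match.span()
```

(0, 5)

`\1` has to match the exact text group 1 already captured.
`re.match` only tries the pattern at the start of the string.
The match spans [0:5] → '94=94'.
Captured: group 1 = '94'.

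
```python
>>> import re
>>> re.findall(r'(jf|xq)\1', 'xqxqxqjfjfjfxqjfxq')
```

['xq', 'jf']

The backreference `\1` re-matches whatever the first group consumed, character for character.
Scanning left to right: at [0:4] match 'xqxq', group 1 = 'xq'; at [6:10] match 'jfjf', group 1 = 'jf'.
With a single group, `findall` returns only what that group captured — 2 items.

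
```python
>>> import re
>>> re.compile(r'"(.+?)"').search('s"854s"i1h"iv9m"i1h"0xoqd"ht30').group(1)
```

The match spans [1:7] → '"854s"'.
Captured: group 1 = '854s'.

'854s'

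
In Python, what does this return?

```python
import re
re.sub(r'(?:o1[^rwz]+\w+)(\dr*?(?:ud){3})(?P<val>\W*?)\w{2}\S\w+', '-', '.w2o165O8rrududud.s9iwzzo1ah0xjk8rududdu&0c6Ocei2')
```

The pattern matches the literal 'o1', then one or more of any character except [rwz], then one or more of a word character (non-capturing group); then a digit, then zero or more of a literal 'r' (lazy), then the literal 'ud' repeated 3 times (captured); then zero or more of a non-word character (lazy) (captured as 'val'); then exactly 2 of a word character; then a non-whitespace character; then one or more of a word character.
Matches: at [3:40] → 'o165O8rrududud.s9iwzzo1ah0xjk8rududdu'.
`sub` substitutes '-' at each match site.

'.w2-&0c6Ocei2'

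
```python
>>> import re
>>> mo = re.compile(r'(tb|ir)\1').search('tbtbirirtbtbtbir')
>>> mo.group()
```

'tbtb'

The backreference `\1` re-matches whatever the first group consumed, character for character.
The match spans [0:4] → 'tbtb'.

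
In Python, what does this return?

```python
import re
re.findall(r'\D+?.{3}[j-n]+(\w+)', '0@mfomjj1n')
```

`findall` collects group 1 from the one match (1 total).

['1n']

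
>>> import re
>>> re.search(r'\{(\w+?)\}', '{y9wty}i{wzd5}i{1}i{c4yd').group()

'{y9wty}'

The match spans [0:7] → '{y9wty}'.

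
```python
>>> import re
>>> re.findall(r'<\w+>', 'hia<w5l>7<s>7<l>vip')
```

['<w5l>', '<s>', '<l>']

Walking the string: at [3:8] → '<w5l>'; at [9:12] → '<s>'; at [13:16] → '<l>'.
No capturing groups, so `findall` returns the 3 full match strings.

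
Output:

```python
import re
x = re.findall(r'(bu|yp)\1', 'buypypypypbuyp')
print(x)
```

A backreference is literal: `\1` must see the identical characters the first group matched.
Matches: at [2:6] match 'ypyp', group 1 = 'yp'; at [6:10] match 'ypyp', group 1 = 'yp'.
`findall` collects group 1 from each match (2 total).

['yp', 'yp']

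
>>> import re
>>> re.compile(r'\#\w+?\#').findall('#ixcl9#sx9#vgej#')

['#ixcl9#', '#vgej#']

No capturing groups, so `findall` returns the 2 full match strings.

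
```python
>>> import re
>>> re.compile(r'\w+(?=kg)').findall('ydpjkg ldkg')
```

['ydpj', 'ld']

The `(?=…)`/`(?<=…)` assertion just peeks at neighbouring text; it doesn't advance the match position.
Scanning left to right: at [0:4] → 'ydpj'; at [7:9] → 'ld'.
No capturing groups, so `findall` returns the 2 full match strings.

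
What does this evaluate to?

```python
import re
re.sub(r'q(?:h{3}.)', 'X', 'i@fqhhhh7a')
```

'i@fX7a'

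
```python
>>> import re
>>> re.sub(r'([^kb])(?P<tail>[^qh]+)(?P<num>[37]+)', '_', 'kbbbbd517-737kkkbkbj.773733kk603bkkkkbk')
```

'kbbbb_bkkkkbk'

Pattern: any character except [kb] (captured); then one or more of any character except [qh] (captured as 'tail'); then one or more of one of [37] (captured as 'num').
Each match is replaced by '_'.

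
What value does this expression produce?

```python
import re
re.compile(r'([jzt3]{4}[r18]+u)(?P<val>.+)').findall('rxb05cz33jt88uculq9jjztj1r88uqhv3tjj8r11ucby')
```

[('33jt88u', 'culq9jjztj1r88uqhv3tjj8r11ucby')]

The pattern matches exactly 4 of one of [jzt3], then one or more of one of [r18], then the literal 'u' (captured); then one or more of any character (captured as 'val').
2 groups means the one result is a tuple of 2 captured strings — 1 here.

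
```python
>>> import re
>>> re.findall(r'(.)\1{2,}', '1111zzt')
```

After group 1 captures some text, `\1` only succeeds where that same text appears again.
Scanning left to right: at [0:4] match '1111', group 1 = '1'.
With a single group, `findall` returns only what that group captured — 1 item.

['1']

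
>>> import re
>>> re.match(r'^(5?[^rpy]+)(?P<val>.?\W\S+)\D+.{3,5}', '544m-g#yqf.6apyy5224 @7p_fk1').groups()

('544m-g', '#yqf.6apyy5224')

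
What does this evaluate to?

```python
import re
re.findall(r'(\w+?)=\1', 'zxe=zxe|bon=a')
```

`\1` has to match the exact text group 1 already captured.
`findall` collects group 1 from the one match (1 total).

['zxe']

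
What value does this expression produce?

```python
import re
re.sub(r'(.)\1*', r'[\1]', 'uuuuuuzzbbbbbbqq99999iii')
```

'[u][z][b][q][9][i]'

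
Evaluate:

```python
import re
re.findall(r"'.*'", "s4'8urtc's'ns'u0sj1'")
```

["'8urtc's'ns'u0sj1'"]

No capturing groups, so `findall` returns the 1 full match string.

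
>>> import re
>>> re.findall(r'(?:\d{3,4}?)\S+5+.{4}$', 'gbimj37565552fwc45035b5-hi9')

['37565552fwc45035b5-hi9']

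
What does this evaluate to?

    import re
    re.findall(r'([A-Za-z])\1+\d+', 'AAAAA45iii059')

['A', 'i']

A backreference is literal: `\1` must see the identical characters the first group matched.
Walking the string: at [0:7] match 'AAAAA45', group 1 = 'A'; at [7:13] match 'iii059', group 1 = 'i'.
With a single group, `findall` returns only what that group captured — 2 items.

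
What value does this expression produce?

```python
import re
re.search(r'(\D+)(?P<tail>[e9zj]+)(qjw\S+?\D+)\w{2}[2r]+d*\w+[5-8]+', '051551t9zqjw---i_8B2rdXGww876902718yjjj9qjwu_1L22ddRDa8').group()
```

Pattern: one or more of a non-digit (captured); then one or more of one of [e9zj] (captured as 'tail'); then the literal 'qjw', then one or more of a non-whitespace character (lazy), then one or more of a non-digit (captured); then exactly 2 of a word character, then one or more of one of [2r], then zero or more of the literal 'd'; then one or more of a word character, then one or more of a character in [5-8].
`re.search` tries every starting position until one works.
The match spans [6:55] → 't9zqjw---i_8B2rdXGww876902718yjjj9qjwu_1L22ddRDa8'.
Captured: group 1 = 't', group 2 = '9z', group 3 = 'qjw---i_'.

't9zqjw---i_8B2rdXGww876902718yjjj9qjwu_1L22ddRDa8'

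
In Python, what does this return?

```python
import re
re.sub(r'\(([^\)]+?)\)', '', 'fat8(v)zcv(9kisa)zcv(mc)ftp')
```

'fat8zcvzcvftp'

Each match is replaced by ''.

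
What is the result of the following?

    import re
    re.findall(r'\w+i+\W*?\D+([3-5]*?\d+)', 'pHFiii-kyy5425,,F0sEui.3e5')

The pattern matches one or more of a word character, then one or more of the literal 'i', then zero or more of a non-word character (lazy); then one or more of a non-digit; then zero or more of a character in [3-5] (lazy), then one or more of a digit (captured).
Because there's exactly one group, `findall` drops the full match and keeps group 1 from each hit.

['5425', '3']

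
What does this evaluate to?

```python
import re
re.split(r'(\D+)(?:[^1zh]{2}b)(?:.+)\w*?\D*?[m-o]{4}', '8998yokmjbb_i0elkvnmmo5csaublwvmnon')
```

This matches one or more of a non-digit (captured); then exactly 2 of any character except [1zh], then the literal 'b' (non-capturing group); then one or more of any character (non-capturing group); then zero or more of a word character (lazy), then zero or more of a non-digit (lazy), then exactly 4 of a character in [m-o].
With a capturing group present, the delimiter's captured portion is kept in the result list.

['8998', 'yokm', '']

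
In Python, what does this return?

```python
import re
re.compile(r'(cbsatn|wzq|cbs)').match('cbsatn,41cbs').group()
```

`match` is anchored at position 0; if the pattern doesn't fit there, it returns None.
The match spans [0:6] → 'cbsatn'.

'cbsatn'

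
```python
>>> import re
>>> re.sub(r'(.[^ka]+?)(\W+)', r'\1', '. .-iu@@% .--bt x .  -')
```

'. iubtx '

The `?` after the quantifier makes it lazy — it takes as little as possible before letting the rest of the pattern try.
Each match is replaced using the text its own group 1 captured.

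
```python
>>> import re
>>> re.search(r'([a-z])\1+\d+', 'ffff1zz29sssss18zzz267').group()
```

After group 1 captures some text, `\1` only succeeds where that same text appears again.
`re.search` scans for the first position where the pattern succeeds.
The match spans [0:5] → 'ffff1'.
Captured: group 1 = 'f'.

'ffff1'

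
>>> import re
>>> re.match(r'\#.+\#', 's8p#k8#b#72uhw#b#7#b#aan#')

None

`match` is anchored at position 0; if the pattern doesn't fit there, it returns None.
Here position 0 doesn't satisfy it, so the call returns None.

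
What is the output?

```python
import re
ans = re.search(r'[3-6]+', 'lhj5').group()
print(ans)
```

The pattern matches one or more of a character in [3-6].
`search` walks the string left to right and returns the first match it finds.
The match spans [3:4] → '5'.

5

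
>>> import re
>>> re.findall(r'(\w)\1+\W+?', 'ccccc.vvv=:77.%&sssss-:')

`\1` has to match the exact text group 1 already captured.
`findall` collects group 1 from each match (4 total).

['c', 'v', '7', 's']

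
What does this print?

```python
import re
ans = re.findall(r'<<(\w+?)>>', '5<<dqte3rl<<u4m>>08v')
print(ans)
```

Walking the string: at [10:17] match '<<u4m>>', group 1 = 'u4m'.
With a single group, `findall` returns only what that group captured — 1 item.

['u4m']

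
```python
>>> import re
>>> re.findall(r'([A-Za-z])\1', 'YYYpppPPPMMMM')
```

['Y', 'p', 'P', 'M', 'M']

The backreference `\1` re-matches whatever the first group consumed, character for character.
Scanning left to right: at [0:2] match 'YY', group 1 = 'Y'; at [3:5] match 'pp', group 1 = 'p'; at [6:8] match 'PP', group 1 = 'P'; at [9:11] match 'MM', group 1 = 'M'; at [11:13] match 'MM', group 1 = 'M'.
Because there's exactly one group, `findall` drops the full match and keeps group 1 from each hit.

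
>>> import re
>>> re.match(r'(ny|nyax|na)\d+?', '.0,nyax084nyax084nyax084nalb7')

None

`re.match` only tries the pattern at the start of the string.
Here position 0 doesn't satisfy it, so the call returns None.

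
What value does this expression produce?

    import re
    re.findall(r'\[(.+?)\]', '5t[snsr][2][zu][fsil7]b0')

The `?` after the quantifier makes it lazy — it takes as little as possible before letting the rest of the pattern try.
Walking the string: at [2:8] match '[snsr]', group 1 = 'snsr'; at [8:11] match '[2]', group 1 = '2'; at [11:15] match '[zu]', group 1 = 'zu'; at [15:22] match '[fsil7]', group 1 = 'fsil7'.
One capturing group, so `findall` returns just the captured substring from each match — 4 in all.

['snsr', '2', 'zu', 'fsil7']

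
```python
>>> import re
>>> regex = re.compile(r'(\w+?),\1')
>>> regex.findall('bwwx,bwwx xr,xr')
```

['bwwx', 'xr']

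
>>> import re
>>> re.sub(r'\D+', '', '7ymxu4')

'74'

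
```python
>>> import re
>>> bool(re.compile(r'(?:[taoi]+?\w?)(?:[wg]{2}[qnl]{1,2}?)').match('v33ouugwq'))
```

False

Pattern: one or more of one of [taoi] (lazy), then optionally a word character (non-capturing group); then exactly 2 of one of [wg], then 1 to 2 of one of [qnl] (lazy) (non-capturing group).
`re.match` won't scan ahead — the pattern has to work from the very first character.
Here the pattern fails at index 0, so the call returns None, and `bool(None)` is False.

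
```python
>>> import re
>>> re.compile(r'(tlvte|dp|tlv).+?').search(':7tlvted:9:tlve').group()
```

'tlvted'

Alternation isn't longest-match — the leftmost alternative that fits at this position is chosen.
Unlike `match`, `search` isn't anchored — it looks for the pattern anywhere in the string.
The match spans [2:8] → 'tlvted'.
Captured: group 1 = 'tlvte'.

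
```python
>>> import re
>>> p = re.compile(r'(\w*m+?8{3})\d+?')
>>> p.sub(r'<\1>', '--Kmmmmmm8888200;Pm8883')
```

'--<Kmmmmmm888>200;<Pm888>'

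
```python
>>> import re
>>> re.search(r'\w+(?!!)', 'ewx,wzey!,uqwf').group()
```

The negative lookaround is zero-width — it rules out positions where the adjacent text would match, without consuming anything.
The match spans [0:3] → 'ewx'.

'ewx'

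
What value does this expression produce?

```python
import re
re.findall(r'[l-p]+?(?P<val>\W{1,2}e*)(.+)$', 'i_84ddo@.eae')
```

Pattern: one or more of a character in [l-p] (lazy); then 1 to 2 of a non-word character, then zero or more of the literal 'e' (captured as 'val'); then one or more of any character (captured); then anchored at the end.
Multiple groups make `findall` return tuples — one 2-tuple for the one match.

[('@.e', 'ae')]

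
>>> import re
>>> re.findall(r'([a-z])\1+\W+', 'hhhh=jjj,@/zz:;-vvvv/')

After group 1 captures some text, `\1` only succeeds where that same text appears again.
`findall` collects group 1 from each match (4 total).

['h', 'j', 'z', 'v']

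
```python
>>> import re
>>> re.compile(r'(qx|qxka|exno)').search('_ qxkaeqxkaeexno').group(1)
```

Branches in `(...|...)` are attempted left-to-right; the first branch that allows the whole pattern to succeed is taken.
`search` walks the string left to right and returns the first match it finds.
The match spans [2:4] → 'qx'.
Captured: group 1 = 'qx'.

'qx'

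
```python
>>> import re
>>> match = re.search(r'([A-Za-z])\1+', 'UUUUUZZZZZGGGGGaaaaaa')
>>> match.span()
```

A backreference is literal: `\1` must see the identical characters the first group matched.
`re.search` tries every starting position until one works.
The match spans [0:5] → 'UUUUU'.
Captured: group 1 = 'U'.

(0, 5)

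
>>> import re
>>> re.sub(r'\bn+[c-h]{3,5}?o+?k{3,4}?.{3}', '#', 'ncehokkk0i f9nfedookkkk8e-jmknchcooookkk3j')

'#f9nfedookkkk8e-jmknchcooookkk3j'

This matches a word boundary (`\b`, zero-width); then one or more of the literal 'n', then 3 to 5 of a character in [c-h] (lazy), then one or more of a literal 'o' (lazy); then 3 to 4 of the literal 'k' (lazy), then exactly 3 of any character.
Matches: at [0:11] → 'ncehokkk0i '.
`sub` substitutes '#' at each match site.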